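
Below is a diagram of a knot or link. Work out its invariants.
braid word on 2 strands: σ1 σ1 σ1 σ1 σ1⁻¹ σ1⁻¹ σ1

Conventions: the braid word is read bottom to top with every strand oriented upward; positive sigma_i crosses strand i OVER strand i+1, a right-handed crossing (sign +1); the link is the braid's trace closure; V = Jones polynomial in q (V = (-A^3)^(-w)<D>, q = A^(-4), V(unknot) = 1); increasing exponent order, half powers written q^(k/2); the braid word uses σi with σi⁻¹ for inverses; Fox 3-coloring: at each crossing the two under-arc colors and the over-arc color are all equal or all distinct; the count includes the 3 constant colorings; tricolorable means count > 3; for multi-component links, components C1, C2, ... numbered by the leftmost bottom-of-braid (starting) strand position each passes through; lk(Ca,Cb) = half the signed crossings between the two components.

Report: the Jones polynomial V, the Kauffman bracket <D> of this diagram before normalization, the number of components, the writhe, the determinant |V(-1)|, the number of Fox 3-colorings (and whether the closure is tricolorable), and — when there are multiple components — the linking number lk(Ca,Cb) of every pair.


Jones polynomial: V(q) = q + q^3 - q^4
<D> = A^-7 - A^-3 - A^5; writhe +3
components 1, writhe +3 (7 crossings)
3-colorings: 9 of 3^7, det 3 — tricolorable
note: w = +3 (over 7 crossings) is diagram-only; (-A^3)^(-3) removes it from V


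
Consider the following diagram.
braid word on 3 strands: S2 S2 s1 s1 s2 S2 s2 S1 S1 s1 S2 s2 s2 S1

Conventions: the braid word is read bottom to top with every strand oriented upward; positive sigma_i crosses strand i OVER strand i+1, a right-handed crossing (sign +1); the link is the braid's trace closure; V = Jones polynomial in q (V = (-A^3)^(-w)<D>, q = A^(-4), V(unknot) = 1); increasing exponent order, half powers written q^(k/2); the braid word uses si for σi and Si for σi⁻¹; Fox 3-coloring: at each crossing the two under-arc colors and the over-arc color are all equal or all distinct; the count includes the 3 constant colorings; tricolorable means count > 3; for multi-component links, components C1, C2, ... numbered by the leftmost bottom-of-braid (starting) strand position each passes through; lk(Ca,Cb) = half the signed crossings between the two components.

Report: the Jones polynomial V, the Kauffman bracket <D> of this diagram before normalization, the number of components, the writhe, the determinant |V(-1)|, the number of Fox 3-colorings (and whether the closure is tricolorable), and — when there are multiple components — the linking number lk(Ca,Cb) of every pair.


V(q) = -q^-3 + 2q^-2 - 2q^-1 + 3 - 2q + 2q^2 - q^3
bracket: -A^-12 + 2A^-8 - 2A^-4 + 3 - 2A^4 + 2A^8 - A^12, w = 0
1 component, writhe 0, over 14 crossings
det 13, colorings 3 of 3^14 — not tricolorable
observation: the word shrinks to σ2⁻¹ σ2⁻¹ σ1 σ1 σ2 σ1⁻¹ σ2 σ1⁻¹ after cancelling


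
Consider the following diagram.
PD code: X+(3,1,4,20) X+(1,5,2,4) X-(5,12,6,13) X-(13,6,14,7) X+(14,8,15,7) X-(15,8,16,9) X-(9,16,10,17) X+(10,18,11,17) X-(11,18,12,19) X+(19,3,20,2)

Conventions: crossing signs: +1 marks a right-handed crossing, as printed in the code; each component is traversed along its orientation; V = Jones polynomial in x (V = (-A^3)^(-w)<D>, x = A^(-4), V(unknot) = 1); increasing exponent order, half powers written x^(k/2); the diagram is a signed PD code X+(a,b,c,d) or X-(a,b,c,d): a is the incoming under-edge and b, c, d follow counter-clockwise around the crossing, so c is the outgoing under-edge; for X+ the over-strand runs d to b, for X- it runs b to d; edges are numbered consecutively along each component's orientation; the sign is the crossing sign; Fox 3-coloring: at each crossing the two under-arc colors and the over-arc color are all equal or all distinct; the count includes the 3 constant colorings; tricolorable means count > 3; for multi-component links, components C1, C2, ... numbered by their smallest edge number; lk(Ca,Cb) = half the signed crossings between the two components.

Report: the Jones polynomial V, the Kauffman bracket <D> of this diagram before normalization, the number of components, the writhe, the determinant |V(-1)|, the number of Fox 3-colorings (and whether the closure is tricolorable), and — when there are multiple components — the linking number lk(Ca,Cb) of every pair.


V(x) = -x^-3 + x^-2 - x^-1 + 3 - x + x^2 - x^3
bracket: -A^-12 + A^-8 - A^-4 + 3 - A^4 + A^8 - A^12, w = 0
1 component, writhe 0, over 10 crossings
det 9, colorings 27 of 3^10 — tricolorable
observation: w = 0 (over 10 crossings) is diagram-only; (-A^3)^(0) removes it from V


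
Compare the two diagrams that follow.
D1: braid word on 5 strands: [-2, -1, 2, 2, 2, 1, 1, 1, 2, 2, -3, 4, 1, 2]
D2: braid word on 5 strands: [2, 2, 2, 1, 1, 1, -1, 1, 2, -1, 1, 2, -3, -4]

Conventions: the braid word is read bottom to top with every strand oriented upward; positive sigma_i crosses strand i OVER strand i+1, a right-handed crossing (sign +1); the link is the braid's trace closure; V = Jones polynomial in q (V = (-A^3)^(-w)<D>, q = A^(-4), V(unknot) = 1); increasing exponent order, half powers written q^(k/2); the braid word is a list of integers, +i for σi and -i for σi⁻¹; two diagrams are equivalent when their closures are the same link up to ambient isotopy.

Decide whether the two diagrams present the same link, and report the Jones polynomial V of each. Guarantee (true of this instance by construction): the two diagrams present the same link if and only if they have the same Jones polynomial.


same link: yes
V(D1) = q^3 + 2q^5 - 2q^6 + 2q^7 - 3q^8 + 2q^9 - 2q^10 + q^11  [14 crossings, <D> = A^-20 - 2A^-16 + 2A^-12 - 3A^-8 + 2A^-4 - 2 + 2A^4 + A^12, w = +8]
D2 (bracket A^-26 - 2A^-22 + 2A^-18 - 3A^-14 + 2A^-10 - 2A^-6 + 2A^-2 + A^6; 14 crossings at w = +6): V = q^3 + 2q^5 - 2q^6 + 2q^7 - 3q^8 + 2q^9 - 2q^10 + q^11
note: all 2 diagrams share one V(q), hence one class


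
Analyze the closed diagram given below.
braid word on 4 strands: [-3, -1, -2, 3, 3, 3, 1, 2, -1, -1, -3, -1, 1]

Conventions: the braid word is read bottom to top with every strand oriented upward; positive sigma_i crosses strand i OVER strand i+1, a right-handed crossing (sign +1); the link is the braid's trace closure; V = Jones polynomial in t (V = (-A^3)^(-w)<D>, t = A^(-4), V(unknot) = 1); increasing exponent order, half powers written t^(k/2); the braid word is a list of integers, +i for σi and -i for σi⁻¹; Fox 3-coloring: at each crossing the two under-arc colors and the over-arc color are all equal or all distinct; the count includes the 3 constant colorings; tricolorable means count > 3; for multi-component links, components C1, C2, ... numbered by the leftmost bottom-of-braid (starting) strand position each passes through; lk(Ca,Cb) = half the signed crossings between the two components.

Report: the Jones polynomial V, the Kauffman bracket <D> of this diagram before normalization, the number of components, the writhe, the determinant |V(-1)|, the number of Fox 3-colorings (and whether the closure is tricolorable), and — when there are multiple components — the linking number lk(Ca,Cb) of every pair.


V = -t^-5 + t^-4 - t^-3 + 2t^-2 - t^-1 + 2 - t
<D> = A^-7 - 2A^-3 + A - 2A^5 + A^9 - A^13 + A^17 (w = -1)
1 component over 13 crossings, w = -1
9 Fox colorings among 3^13, |V(-1)| = 9: tricolorable
why: the word shrinks to σ3⁻¹ σ1⁻¹ σ2⁻¹ σ3 σ3 σ3 σ1 σ2 σ1⁻¹ σ1⁻¹ σ3⁻¹ after cancelling


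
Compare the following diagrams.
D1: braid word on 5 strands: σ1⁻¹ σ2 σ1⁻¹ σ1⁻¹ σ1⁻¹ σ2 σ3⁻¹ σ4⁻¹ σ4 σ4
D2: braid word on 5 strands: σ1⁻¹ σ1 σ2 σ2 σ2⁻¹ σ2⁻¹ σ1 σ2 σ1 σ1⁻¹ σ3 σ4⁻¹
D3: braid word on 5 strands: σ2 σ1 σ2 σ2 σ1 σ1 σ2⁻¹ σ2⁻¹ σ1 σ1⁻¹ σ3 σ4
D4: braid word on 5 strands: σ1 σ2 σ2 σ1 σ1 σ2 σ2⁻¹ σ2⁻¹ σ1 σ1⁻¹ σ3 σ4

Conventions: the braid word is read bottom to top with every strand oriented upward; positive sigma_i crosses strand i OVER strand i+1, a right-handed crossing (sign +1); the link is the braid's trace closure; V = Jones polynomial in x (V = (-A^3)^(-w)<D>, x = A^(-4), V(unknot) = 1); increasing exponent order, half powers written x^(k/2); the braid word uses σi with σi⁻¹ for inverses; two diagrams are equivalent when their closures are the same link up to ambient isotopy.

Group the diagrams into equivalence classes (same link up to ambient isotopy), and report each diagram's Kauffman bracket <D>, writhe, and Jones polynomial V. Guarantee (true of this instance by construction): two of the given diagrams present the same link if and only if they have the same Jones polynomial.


grouping into links: {D1} | {D2} | {D3, D4}
V(D1) = x^-5 - 2x^-4 + 2x^-3 - 2x^-2 + 2x^-1 - 1 + x  (w -2, c 10, <D> = A^-10 - A^-6 + 2A^-2 - 2A^2 + 2A^6 - 2A^10 + A^14)
D2 (bracket A^6; 12 crossings at w = +2): V = 1
V(D3) = x - x^2 + 2x^3 - x^4 + x^5 - x^6  [12 crossings, <D> = -A^-6 + A^-2 - A^2 + 2A^6 - A^10 + A^14, w = +6]
D4 (bracket -A^-6 + A^-2 - A^2 + 2A^6 - A^10 + A^14; 12 crossings at w = +6): V = x - x^2 + 2x^3 - x^4 + x^5 - x^6
key observation: comparing 4 Jones polynomials yields 3 groups


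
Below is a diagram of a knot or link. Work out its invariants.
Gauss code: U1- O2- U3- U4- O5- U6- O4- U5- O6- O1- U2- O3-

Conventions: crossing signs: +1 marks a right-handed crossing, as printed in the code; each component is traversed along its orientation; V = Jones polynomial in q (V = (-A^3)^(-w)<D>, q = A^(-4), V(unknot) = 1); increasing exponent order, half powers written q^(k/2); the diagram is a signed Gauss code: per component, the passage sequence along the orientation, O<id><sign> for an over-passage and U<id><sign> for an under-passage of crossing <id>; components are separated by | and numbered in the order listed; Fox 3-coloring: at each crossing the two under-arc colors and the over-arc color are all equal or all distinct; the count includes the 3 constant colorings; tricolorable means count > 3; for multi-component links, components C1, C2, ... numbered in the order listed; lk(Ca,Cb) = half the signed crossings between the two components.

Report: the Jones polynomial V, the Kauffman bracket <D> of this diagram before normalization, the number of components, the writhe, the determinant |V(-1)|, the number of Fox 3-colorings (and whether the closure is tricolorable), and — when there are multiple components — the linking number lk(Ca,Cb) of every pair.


V(q) = q^-8 - 2q^-7 + q^-6 - 2q^-5 + 2q^-4 + q^-2
bracket: A^-10 + 2A^-2 - 2A^2 + A^6 - 2A^10 + A^14, w = -6
1 component, writhe -6, over 6 crossings
det 9, colorings 27 of 3^6 — tricolorable
observation: w = -6 (over 6 crossings) is diagram-only; (-A^3)^(6) removes it from V


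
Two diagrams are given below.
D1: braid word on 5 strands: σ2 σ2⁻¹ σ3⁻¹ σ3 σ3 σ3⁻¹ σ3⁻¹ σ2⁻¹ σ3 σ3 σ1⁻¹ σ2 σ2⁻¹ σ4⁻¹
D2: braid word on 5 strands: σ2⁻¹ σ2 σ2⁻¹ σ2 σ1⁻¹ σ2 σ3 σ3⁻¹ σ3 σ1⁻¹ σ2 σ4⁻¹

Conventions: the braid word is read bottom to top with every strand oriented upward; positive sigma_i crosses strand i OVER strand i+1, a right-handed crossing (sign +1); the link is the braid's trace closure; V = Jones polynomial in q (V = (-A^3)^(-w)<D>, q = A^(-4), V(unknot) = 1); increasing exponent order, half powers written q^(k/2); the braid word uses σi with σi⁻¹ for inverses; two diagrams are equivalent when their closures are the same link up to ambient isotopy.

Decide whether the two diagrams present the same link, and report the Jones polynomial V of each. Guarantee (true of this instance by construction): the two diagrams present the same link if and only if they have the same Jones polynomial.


equivalent: no
D1 (bracket A^-6; 14 crossings at w = -2): V = 1
V(D2) = q^-2 - q^-1 + 1 - q + q^2  (w 0, c 12, <D> = A^-8 - A^-4 + 1 - A^4 + A^8)
key observation: comparing 2 Jones polynomials yields 2 groups


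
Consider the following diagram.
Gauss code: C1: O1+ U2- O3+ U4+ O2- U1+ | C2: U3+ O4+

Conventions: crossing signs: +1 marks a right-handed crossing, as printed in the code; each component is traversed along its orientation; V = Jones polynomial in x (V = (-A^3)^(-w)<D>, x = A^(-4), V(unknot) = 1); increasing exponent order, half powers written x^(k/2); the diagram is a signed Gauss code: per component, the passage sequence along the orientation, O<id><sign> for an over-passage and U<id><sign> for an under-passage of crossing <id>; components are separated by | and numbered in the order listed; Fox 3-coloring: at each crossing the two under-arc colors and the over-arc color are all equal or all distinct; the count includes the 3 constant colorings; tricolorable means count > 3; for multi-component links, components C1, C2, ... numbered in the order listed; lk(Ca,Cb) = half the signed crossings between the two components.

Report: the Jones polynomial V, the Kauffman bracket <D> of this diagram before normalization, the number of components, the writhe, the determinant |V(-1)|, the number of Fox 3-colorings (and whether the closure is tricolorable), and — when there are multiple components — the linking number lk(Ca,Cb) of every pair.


Jones polynomial: V(x) = -x^(1/2) - x^(5/2)
<D> = -A^-4 - A^4; writhe +2
components 2, writhe +2 (4 crossings)
linking number lk(C1,C2) = +1
3-colorings: 3 of 3^4, det 2 — not tricolorable
note: det 2 = |V(-1)|; not divisible by 3, so not tricolorable


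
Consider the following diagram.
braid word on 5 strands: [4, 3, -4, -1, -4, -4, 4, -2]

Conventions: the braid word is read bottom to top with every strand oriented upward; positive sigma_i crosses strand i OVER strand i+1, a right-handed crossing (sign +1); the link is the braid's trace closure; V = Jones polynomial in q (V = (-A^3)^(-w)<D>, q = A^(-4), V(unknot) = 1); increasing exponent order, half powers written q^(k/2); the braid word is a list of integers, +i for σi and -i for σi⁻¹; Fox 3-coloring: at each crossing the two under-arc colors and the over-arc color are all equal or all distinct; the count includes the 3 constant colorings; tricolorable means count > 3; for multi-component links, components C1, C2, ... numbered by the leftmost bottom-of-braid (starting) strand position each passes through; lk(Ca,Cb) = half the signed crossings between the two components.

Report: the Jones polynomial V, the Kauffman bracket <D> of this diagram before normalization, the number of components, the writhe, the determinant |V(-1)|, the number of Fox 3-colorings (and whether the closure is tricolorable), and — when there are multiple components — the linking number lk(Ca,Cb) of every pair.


V = 1
<D> = A^-6 (w = -2)
1 component over 8 crossings, w = -2
3 Fox colorings among 3^8, |V(-1)| = 1: not tricolorable
why: w = -2 shifts under R1 moves; the (-A^3)^(2) factor cancels that in V


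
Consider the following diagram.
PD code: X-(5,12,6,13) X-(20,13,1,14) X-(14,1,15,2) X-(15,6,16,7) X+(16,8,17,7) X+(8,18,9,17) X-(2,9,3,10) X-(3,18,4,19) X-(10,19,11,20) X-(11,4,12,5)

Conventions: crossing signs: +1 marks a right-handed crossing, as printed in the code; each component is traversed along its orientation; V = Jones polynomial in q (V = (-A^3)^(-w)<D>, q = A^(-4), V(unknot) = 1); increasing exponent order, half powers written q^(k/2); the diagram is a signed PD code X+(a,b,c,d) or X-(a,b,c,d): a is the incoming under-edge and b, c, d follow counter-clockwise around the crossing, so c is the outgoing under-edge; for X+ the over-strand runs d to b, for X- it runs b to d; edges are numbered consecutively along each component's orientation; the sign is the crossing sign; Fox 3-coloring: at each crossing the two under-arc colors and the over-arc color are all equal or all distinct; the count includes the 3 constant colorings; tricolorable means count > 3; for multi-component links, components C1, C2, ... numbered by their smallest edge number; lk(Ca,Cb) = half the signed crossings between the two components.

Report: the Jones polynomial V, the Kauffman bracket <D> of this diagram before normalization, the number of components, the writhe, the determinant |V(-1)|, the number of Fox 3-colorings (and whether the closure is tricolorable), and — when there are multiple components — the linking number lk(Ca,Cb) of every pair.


V(q) = q^-8 - 2q^-7 + q^-6 - 2q^-5 + 2q^-4 + q^-2
bracket: A^-10 + 2A^-2 - 2A^2 + A^6 - 2A^10 + A^14, w = -6
1 component, writhe -6, over 10 crossings
det 9, colorings 27 of 3^10 — tricolorable
observation: |V(-1)| = 9: so tricolorable, since 3 divides 9


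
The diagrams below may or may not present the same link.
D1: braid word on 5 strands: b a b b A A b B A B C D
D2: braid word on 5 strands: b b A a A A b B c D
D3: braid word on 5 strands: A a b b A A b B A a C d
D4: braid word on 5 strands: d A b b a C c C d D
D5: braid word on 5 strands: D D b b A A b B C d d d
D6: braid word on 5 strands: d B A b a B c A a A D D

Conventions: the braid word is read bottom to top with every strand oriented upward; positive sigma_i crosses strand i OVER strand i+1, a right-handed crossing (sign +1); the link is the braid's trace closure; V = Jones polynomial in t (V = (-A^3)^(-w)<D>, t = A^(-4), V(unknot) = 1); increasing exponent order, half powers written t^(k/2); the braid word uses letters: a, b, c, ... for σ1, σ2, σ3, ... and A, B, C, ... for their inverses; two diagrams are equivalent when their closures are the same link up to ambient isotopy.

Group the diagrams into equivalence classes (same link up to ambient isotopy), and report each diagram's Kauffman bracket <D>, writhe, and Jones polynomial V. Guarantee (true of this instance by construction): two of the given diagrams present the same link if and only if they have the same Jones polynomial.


equivalence classes: {D1, D2, D3, D5} | {D4} | {D6}
D1 (bracket A^-14 + 2A^-6 + A^2; 12 crossings at w = -2): V = t^-2 + 2 + t^2
D2 (bracket A^-8 + 2 + A^8; 10 crossings at w = 0): V = t^-2 + 2 + t^2
V(D3) = t^-2 + 2 + t^2  [12 crossings, <D> = A^-8 + 2 + A^8, w = 0]
V(D4) = 1 + t + t^2 + t^3  [10 crossings, <D> = A^-6 + A^-2 + A^2 + A^6, w = +2]
D5 (bracket A^-8 + 2 + A^8; 12 crossings at w = 0): V = t^-2 + 2 + t^2
V(D6) = t^-3 + t^-2 + t^-1 + 1  [12 crossings, <D> = A^-6 + A^-2 + A^2 + A^6, w = -2]
key observation: V(t) takes 3 values over 6 diagrams, fixing the grouping


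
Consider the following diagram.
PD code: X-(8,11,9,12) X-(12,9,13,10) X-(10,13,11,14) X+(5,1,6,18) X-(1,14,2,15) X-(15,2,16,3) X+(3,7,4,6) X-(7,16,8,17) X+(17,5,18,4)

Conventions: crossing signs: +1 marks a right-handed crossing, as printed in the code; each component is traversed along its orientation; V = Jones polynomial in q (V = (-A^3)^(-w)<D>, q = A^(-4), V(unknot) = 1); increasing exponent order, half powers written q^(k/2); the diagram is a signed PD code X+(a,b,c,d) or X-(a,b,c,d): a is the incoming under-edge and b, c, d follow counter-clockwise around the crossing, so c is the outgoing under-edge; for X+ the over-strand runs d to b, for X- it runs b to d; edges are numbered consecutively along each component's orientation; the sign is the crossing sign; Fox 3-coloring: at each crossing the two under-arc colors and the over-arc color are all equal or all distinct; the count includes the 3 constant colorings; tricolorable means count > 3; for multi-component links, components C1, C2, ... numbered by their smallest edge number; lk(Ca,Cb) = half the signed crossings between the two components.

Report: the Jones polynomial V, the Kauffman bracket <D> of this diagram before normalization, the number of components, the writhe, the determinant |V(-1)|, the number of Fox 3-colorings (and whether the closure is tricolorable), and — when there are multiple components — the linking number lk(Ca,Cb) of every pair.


Jones polynomial: V(q) = q^-7 - 3q^-6 + 4q^-5 - 6q^-4 + 7q^-3 - 6q^-2 + 6q^-1 - 3 + 2q - q^2
<D> = A^-17 - 2A^-13 + 3A^-9 - 6A^-5 + 6A^-1 - 7A^3 + 6A^7 - 4A^11 + 3A^15 - A^19; writhe -3
components 1, writhe -3 (9 crossings)
3-colorings: 9 of 3^9, det 39 — tricolorable
note: det 39 = |V(-1)|; divisible by 3, so tricolorable


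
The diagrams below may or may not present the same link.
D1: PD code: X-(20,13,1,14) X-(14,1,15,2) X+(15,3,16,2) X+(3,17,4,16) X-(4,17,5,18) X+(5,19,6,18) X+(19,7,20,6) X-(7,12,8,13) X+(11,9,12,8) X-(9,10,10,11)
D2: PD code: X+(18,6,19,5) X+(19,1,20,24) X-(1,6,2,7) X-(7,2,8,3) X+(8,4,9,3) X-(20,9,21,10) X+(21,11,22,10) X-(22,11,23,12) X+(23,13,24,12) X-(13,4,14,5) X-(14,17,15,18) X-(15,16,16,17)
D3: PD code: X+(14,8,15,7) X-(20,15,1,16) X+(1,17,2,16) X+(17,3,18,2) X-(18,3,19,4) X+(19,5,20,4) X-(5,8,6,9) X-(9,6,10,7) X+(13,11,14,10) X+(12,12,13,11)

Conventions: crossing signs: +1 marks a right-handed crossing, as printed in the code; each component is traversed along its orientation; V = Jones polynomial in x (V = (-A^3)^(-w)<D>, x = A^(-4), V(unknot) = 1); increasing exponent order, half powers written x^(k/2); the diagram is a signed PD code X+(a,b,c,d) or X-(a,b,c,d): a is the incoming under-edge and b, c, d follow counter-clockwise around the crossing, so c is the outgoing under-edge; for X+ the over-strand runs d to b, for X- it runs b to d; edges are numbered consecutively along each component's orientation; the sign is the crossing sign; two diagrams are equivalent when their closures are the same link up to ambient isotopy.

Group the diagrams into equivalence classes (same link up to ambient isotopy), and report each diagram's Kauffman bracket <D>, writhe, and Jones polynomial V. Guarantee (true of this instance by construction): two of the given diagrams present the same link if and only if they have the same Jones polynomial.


equivalence classes: {D1, D2, D3}
D1 (bracket 1; 10 crossings at w = 0): V = 1
V(D2) = 1  (w -2, c 12, <D> = A^-6)
V(D3) = 1  [10 crossings, <D> = A^6, w = +2]
key observation: all 3 diagrams share one V(x), hence one class


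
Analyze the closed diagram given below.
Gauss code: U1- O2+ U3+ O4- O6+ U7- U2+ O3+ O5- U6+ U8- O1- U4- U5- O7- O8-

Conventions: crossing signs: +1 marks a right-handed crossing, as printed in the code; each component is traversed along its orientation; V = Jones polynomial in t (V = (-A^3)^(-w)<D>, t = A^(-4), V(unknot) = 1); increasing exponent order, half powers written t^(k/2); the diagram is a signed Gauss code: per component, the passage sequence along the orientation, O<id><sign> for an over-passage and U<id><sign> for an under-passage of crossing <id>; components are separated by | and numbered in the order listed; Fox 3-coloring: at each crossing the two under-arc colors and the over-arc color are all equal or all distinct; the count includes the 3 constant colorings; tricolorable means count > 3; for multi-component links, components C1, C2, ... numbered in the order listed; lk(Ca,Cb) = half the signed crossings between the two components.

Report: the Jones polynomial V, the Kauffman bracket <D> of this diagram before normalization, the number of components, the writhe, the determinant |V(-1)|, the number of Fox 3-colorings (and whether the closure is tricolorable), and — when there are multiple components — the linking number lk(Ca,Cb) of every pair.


V(t) = -t^-5 + t^-4 - t^-3 + 2t^-2 - t^-1 + 2 - t
bracket: -A^-10 + 2A^-6 - A^-2 + 2A^2 - A^6 + A^10 - A^14, w = -2
1 component, writhe -2, over 8 crossings
det 9, colorings 9 of 3^8 — tricolorable
observation: w = -2 (over 8 crossings) is diagram-only; (-A^3)^(2) removes it from V


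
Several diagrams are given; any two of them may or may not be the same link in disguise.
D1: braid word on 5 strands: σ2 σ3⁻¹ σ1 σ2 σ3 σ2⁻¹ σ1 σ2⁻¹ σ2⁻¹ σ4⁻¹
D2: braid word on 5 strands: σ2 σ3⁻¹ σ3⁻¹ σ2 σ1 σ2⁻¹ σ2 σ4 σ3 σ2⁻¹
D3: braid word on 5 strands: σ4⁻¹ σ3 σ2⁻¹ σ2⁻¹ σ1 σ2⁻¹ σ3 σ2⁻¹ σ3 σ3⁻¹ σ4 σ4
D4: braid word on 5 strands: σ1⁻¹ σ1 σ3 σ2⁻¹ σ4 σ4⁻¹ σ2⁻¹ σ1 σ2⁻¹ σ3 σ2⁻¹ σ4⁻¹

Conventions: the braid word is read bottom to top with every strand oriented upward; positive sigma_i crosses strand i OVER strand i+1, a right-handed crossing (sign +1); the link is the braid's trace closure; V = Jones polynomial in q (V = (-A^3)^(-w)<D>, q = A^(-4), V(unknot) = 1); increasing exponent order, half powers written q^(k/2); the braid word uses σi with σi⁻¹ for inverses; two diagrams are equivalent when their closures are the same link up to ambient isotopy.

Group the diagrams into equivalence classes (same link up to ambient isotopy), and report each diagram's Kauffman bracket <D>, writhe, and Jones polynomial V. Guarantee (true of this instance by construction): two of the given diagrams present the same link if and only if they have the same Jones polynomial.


classes: {D1} | {D2} | {D3, D4}
V(D1) = q^-2 - q^-1 + 1 - q + q^2  [10 crossings, <D> = A^-8 - A^-4 + 1 - A^4 + A^8, w = 0]
D2 (bracket A^6; 10 crossings at w = +2): V = 1
V(D3) = q^-5 - 2q^-4 + 2q^-3 - 2q^-2 + 2q^-1 - 1 + q  (w 0, c 12, <D> = A^-4 - 1 + 2A^4 - 2A^8 + 2A^12 - 2A^16 + A^20)
D4 (bracket A^-10 - A^-6 + 2A^-2 - 2A^2 + 2A^6 - 2A^10 + A^14; 12 crossings at w = -2): V = q^-5 - 2q^-4 + 2q^-3 - 2q^-2 + 2q^-1 - 1 + q
insight: V(q) takes 3 values over 4 diagrams, fixing the grouping


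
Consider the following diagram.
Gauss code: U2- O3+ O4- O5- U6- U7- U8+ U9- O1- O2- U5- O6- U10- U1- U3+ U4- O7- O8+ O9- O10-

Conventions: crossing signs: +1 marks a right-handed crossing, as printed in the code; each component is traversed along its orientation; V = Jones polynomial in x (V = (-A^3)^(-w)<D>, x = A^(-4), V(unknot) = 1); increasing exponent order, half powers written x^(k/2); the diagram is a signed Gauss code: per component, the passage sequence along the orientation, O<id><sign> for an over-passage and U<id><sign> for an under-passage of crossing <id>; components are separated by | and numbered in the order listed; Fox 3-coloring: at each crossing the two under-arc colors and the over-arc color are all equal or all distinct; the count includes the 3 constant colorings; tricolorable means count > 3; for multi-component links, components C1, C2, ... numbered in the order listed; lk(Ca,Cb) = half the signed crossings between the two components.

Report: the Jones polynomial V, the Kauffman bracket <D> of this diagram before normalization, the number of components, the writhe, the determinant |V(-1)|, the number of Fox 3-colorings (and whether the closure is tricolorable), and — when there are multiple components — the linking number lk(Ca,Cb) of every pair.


V = -x^-7 + x^-6 - x^-5 + x^-4 + x^-2
<D> = A^-10 + A^-2 - A^2 + A^6 - A^10 (w = -6)
1 component over 10 crossings, w = -6
3 Fox colorings among 3^10, |V(-1)| = 5: not tricolorable
why: the span of V is 5, forcing >= 5 crossings in any diagram


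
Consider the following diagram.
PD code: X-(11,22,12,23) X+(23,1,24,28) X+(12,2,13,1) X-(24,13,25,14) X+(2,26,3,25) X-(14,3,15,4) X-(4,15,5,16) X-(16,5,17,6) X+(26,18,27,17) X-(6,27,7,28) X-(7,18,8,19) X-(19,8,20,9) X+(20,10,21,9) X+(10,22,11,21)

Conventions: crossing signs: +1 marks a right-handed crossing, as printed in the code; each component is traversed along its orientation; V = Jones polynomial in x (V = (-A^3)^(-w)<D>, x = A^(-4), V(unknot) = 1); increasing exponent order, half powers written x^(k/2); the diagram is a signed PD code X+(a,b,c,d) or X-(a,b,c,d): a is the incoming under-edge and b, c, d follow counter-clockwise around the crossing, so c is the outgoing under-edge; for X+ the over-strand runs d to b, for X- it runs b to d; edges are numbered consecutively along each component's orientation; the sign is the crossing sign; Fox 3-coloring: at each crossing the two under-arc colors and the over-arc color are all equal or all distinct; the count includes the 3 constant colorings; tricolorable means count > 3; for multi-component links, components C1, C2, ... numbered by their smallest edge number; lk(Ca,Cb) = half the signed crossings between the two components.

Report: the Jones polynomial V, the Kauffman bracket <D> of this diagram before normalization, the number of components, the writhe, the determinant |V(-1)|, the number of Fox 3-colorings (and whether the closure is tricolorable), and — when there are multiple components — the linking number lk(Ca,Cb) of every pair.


V = -x^-6 + 2x^-5 - 4x^-4 + 5x^-3 - 4x^-2 + 5x^-1 - 3 + 2x - x^2
<D> = -A^-14 + 2A^-10 - 3A^-6 + 5A^-2 - 4A^2 + 5A^6 - 4A^10 + 2A^14 - A^18 (w = -2)
1 component over 14 crossings, w = -2
9 Fox colorings among 3^14, |V(-1)| = 27: tricolorable
why: det 27 = |V(-1)|; divisible by 3, so tricolorable


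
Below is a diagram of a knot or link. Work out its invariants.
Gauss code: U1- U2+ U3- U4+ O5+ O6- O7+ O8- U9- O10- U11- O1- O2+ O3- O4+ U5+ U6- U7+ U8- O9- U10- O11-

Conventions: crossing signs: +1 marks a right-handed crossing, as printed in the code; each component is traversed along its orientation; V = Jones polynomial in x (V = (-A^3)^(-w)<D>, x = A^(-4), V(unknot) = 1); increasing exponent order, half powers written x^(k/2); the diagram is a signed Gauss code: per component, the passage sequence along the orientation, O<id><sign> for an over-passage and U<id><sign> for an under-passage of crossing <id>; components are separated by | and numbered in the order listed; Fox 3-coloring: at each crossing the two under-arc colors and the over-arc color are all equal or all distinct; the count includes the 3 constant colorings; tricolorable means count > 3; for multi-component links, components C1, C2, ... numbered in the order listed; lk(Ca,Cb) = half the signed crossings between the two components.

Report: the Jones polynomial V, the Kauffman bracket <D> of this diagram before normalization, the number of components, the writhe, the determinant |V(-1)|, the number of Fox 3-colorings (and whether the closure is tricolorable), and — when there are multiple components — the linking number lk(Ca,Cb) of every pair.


V = -x^-4 + x^-3 + x^-1
<D> = -A^-5 - A^3 + A^7 (w = -3)
1 component over 11 crossings, w = -3
9 Fox colorings among 3^11, |V(-1)| = 3: tricolorable
why: det 3 = |V(-1)|; divisible by 3, so tricolorable


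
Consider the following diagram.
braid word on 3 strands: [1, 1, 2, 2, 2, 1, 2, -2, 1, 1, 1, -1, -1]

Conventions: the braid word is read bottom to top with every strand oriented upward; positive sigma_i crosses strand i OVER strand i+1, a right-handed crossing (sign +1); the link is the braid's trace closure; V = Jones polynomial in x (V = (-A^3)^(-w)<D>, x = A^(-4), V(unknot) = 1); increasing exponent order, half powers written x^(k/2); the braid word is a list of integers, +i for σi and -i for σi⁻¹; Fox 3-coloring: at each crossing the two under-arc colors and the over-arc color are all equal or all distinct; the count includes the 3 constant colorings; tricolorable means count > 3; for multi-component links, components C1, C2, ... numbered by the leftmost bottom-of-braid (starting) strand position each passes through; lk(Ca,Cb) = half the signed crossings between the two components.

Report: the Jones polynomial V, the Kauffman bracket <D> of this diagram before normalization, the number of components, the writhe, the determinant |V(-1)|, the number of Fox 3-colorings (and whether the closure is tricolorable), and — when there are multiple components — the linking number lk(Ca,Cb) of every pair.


Jones polynomial: V(x) = -x^(5/2) - 2x^(9/2) + 2x^(11/2) - 2x^(13/2) + 2x^(15/2) - 2x^(17/2) + x^(19/2)
<D> = -A^-17 + 2A^-13 - 2A^-9 + 2A^-5 - 2A^-1 + 2A^3 + A^11; writhe +7
components 2, writhe +7 (13 crossings)
linking number lk(C1,C2) = +2
3-colorings: 9 of 3^13, det 12 — tricolorable
note: w = +7 (over 13 crossings) is diagram-only; (-A^3)^(-7) removes it from V


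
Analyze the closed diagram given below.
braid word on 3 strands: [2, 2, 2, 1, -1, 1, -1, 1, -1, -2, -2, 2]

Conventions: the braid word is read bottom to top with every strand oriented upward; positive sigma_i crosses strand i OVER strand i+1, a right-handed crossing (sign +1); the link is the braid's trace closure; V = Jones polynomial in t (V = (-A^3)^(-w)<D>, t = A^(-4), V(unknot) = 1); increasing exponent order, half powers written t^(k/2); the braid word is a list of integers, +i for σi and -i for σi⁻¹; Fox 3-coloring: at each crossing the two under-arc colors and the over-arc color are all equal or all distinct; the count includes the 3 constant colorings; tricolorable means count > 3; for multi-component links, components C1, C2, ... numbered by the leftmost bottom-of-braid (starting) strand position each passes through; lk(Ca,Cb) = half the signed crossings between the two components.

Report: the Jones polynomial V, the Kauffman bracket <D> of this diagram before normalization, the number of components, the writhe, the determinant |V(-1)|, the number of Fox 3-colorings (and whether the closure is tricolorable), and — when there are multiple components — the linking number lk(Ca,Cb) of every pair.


V = 1 + t + t^2 + t^3
<D> = A^-6 + A^-2 + A^2 + A^6 (w = +2)
3 components over 12 crossings, w = +2
lk(C1,C2): 0
lk(C1,C3) = 0
linking number lk(C2,C3) = +1
9 Fox colorings among 3^13, |V(-1)| = 0: tricolorable
why: the closure is a split union: T(2,2) and 1 far-away unknot


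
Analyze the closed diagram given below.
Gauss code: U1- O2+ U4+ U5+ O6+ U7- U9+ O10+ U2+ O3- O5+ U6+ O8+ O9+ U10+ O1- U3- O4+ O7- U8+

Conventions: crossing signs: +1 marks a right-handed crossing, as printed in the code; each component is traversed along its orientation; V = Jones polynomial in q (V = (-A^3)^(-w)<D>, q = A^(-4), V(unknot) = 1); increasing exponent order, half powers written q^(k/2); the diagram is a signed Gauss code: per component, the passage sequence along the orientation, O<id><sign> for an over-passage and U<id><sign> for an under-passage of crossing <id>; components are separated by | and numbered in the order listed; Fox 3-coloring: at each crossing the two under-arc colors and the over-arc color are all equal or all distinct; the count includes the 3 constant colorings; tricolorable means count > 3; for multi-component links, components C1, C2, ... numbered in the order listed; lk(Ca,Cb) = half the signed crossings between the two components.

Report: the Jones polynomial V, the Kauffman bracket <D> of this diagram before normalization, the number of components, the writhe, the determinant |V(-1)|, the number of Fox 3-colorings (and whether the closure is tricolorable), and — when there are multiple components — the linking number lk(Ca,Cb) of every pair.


V = -1 + 4q - 5q^2 + 7q^3 - 7q^4 + 6q^5 - 5q^6 + 3q^7 - q^8
<D> = -A^-20 + 3A^-16 - 5A^-12 + 6A^-8 - 7A^-4 + 7 - 5A^4 + 4A^8 - A^12 (w = +4)
1 component over 10 crossings, w = +4
9 Fox colorings among 3^10, |V(-1)| = 39: tricolorable
why: the span of V is 8, forcing >= 8 crossings in any diagram


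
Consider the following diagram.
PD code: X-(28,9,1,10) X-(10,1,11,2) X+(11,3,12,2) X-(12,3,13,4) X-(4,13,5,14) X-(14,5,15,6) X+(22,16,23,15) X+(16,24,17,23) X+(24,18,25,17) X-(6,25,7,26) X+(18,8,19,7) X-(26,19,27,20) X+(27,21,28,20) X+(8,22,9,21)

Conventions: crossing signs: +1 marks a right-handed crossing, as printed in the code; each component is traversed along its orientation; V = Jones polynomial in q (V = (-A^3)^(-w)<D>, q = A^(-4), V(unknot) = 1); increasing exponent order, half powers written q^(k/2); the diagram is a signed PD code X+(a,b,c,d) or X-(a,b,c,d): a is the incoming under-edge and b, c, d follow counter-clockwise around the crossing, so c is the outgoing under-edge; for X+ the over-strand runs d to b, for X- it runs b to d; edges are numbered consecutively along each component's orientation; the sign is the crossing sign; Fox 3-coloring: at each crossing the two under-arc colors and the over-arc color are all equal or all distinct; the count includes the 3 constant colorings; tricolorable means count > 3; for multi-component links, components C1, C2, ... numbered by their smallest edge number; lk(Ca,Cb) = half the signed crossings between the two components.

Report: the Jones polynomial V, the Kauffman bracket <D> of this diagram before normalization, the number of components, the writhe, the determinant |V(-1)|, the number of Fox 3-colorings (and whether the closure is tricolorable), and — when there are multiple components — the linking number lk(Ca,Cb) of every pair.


Jones polynomial: V(q) = -q^-5 + 2q^-4 - 4q^-3 + 6q^-2 - 7q^-1 + 9 - 7q + 6q^2 - 4q^3 + 2q^4 - q^5
<D> = -A^-20 + 2A^-16 - 4A^-12 + 6A^-8 - 7A^-4 + 9 - 7A^4 + 6A^8 - 4A^12 + 2A^16 - A^20; writhe 0
components 1, writhe 0 (14 crossings)
3-colorings: 3 of 3^14, det 49 — not tricolorable
note: the span of V is 10, forcing >= 10 crossings in any diagram


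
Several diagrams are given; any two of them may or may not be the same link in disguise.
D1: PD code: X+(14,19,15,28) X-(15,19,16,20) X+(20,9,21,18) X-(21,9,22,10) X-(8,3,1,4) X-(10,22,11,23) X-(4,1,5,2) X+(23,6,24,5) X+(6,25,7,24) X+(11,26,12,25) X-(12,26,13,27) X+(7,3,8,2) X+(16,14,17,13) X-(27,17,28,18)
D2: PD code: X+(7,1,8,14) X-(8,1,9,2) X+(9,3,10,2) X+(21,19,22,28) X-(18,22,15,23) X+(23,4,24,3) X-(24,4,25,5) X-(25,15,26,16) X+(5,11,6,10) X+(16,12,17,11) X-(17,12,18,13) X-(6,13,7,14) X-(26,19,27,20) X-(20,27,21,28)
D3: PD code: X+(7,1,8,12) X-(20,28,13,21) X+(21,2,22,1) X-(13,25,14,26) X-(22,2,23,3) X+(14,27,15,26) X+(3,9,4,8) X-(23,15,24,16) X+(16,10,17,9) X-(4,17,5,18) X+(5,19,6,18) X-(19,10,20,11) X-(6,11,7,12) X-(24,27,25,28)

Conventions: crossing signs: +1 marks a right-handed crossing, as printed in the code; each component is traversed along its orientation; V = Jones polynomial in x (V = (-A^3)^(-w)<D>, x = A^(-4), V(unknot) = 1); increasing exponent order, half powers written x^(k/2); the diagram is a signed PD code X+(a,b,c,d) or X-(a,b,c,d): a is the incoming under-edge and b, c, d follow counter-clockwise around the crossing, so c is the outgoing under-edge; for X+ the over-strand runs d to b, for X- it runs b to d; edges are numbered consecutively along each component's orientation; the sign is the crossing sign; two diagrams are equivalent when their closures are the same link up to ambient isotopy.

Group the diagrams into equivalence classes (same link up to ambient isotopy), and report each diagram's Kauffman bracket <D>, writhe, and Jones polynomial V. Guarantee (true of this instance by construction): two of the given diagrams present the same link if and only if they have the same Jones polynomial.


equivalence classes: {D1} | {D2, D3}
D1 (bracket A^-8 + 2 + A^8; 14 crossings at w = 0): V = x^-2 + 2 + x^2
V(D2) = x^-3 + x^-2 + x^-1 + 1  (w -2, c 14, <D> = A^-6 + A^-2 + A^2 + A^6)
D3 (bracket A^-6 + A^-2 + A^2 + A^6; 14 crossings at w = -2): V = x^-3 + x^-2 + x^-1 + 1
key observation: comparing 3 Jones polynomials yields 2 groups


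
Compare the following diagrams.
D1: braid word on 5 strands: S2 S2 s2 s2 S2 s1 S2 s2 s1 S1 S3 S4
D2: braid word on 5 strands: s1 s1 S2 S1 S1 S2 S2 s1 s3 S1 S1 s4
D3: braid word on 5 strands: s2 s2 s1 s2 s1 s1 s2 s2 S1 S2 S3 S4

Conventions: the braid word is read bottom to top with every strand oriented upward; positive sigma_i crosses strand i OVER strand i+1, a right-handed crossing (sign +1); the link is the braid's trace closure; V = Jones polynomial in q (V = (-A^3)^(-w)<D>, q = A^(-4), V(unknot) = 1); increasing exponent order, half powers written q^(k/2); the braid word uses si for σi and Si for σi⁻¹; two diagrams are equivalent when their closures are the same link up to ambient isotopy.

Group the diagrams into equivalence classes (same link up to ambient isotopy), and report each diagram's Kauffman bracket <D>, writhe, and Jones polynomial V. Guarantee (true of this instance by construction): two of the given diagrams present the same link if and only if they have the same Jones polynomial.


grouping into links: {D1} | {D2} | {D3}
V(D1) = 1  (w -2, c 12, <D> = A^-6)
V(D2) = -q^-6 + q^-5 - q^-4 + 2q^-3 - q^-2 + q^-1  [12 crossings, <D> = A^-2 - A^2 + 2A^6 - A^10 + A^14 - A^18, w = -2]
D3 (bracket A^-20 - 2A^-16 + A^-12 - 2A^-8 + 2A^-4 + A^4; 12 crossings at w = +4): V = q^2 + 2q^4 - 2q^5 + q^6 - 2q^7 + q^8
why: 3 classes among 3 diagrams; unequal V(q) rules out equality


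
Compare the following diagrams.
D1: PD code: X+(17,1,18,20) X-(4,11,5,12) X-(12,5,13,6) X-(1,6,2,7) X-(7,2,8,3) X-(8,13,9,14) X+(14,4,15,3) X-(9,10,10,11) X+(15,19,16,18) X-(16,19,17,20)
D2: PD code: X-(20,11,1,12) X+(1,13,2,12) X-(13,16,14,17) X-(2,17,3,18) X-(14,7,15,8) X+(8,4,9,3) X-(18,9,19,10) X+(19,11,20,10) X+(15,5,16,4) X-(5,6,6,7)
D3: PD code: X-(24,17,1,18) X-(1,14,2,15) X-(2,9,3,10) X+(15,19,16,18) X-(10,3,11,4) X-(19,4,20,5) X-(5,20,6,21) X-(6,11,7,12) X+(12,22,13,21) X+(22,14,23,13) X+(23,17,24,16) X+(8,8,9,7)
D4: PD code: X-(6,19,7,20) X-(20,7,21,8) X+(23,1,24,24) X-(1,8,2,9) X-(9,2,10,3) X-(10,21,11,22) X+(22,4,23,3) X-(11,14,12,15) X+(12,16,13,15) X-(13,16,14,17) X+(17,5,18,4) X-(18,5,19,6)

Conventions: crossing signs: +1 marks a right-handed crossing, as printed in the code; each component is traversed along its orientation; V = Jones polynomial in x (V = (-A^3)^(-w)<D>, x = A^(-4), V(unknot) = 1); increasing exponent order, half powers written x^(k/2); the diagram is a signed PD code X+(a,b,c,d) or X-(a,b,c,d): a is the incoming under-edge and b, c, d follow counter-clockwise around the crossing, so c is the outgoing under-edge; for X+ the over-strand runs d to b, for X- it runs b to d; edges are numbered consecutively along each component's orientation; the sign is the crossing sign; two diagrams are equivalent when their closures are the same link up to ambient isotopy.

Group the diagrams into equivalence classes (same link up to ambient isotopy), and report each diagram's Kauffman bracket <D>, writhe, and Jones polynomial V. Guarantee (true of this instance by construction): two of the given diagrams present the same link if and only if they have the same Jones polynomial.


equivalence classes: {D1, D3, D4} | {D2}
D1 (bracket A^-8 - A^-4 + 2 - A^4 + A^8 - A^12; 10 crossings at w = -4): V = -x^-6 + x^-5 - x^-4 + 2x^-3 - x^-2 + x^-1
V(D2) = 1  [10 crossings, <D> = A^-6, w = -2]
V(D3) = -x^-6 + x^-5 - x^-4 + 2x^-3 - x^-2 + x^-1  [12 crossings, <D> = A^-2 - A^2 + 2A^6 - A^10 + A^14 - A^18, w = -2]
D4 (bracket A^-8 - A^-4 + 2 - A^4 + A^8 - A^12; 12 crossings at w = -4): V = -x^-6 + x^-5 - x^-4 + 2x^-3 - x^-2 + x^-1
observation: 2 classes among 4 diagrams; unequal V(x) rules out equality
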